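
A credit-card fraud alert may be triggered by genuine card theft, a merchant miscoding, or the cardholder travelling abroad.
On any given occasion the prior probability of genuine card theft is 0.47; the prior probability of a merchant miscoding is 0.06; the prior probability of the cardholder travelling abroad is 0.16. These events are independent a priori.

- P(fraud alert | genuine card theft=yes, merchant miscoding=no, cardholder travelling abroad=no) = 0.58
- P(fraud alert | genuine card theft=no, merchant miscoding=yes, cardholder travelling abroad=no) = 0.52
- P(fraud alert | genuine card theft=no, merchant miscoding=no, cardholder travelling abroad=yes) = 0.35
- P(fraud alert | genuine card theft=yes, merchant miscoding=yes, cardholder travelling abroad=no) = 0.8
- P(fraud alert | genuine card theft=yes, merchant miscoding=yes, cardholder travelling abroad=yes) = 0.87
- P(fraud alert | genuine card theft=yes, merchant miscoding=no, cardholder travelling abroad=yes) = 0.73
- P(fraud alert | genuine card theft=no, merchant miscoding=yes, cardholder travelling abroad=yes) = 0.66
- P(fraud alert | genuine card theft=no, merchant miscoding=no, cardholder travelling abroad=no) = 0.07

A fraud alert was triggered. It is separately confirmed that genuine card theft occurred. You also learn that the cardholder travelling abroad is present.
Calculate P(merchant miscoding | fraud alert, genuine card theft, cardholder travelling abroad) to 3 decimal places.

P(fraud alert | genuine card theft, cardholder travelling abroad) = 0.73×0.94 + 0.87×0.06 = 0.686200 + 0.052200 = 0.738400
The merchant miscoding-present share is 0.87×0.06 = 0.052200.
So P(merchant miscoding | fraud alert, genuine card theft, cardholder travelling abroad) = 0.052200/0.738400 ≈ 0.071.

P(merchant miscoding | fraud alert, genuine card theft, cardholder travelling abroad) ≈ 0.071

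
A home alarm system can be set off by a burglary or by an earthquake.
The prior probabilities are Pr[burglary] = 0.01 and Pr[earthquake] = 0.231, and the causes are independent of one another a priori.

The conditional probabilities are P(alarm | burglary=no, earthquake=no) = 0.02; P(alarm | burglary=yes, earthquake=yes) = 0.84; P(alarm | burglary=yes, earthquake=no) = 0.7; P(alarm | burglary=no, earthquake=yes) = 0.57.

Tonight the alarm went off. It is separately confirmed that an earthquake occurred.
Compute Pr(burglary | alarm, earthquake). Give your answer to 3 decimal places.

Enumerate both values of burglary and weight by the priors:
  P(alarm | earthquake) = 0.57·0.99 + 0.84·0.01
        = 0.564300 + 0.008400 = 0.572700
The terms with burglary present sum to 0.008400, so
  P(burglary | alarm, earthquake) = 0.008400 / 0.572700 ≈ 0.015

Pr(burglary | alarm, earthquake) ≈ 0.015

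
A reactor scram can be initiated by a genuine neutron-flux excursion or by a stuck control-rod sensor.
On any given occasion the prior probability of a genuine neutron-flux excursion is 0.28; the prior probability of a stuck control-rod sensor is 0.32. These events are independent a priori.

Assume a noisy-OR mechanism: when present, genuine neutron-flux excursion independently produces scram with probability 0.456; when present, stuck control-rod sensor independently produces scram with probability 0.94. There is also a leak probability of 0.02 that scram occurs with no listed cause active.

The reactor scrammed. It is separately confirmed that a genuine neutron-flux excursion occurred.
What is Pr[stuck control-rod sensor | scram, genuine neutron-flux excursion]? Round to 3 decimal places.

Pr[stuck control-rod sensor | scram, genuine neutron-flux excursion] ≈ 0.494

Under noisy-OR, P(scram | causes) = 1 − (1−0.02)·∏(1−qᵢ) over the active causes.
P(scram | genuine neutron-flux excursion) = 0.46688×0.68 + 0.968013×0.32 = 0.317478 + 0.309764 = 0.627242
The stuck control-rod sensor-present share is 0.968013×0.32 = 0.309764.
P(stuck control-rod sensor | scram, genuine neutron-flux excursion) = 0.309764 / 0.627242 ≈ 0.494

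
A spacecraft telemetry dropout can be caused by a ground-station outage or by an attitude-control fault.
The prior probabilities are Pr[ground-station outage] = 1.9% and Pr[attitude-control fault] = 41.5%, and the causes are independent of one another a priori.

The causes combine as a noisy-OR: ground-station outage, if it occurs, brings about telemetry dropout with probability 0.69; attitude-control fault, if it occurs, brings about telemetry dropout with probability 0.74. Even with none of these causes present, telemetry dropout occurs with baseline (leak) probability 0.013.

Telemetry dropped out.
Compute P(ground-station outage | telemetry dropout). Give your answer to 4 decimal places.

P(ground-station outage | telemetry dropout) ≈ 0.0461

Under noisy-OR, P(telemetry dropout | causes) = 1 − (1−0.013)·∏(1−qᵢ) over the active causes.
Sum P(telemetry dropout|·) weighted by the priors over the 4 (ground-station outage, attitude-control fault) configurations:
  P(telemetry dropout) = 0.013×0.981×0.585 + 0.74338×0.981×0.415 + 0.69403×0.019×0.585 + 0.920448×0.019×0.415
        = 0.007461 + 0.302641 + 0.007714 + 0.007258 = 0.325074
Keeping only the ground-station outage-present terms gives 0.014972, so
  P(ground-station outage | telemetry dropout) = 0.014972 / 0.325074 ≈ 0.0461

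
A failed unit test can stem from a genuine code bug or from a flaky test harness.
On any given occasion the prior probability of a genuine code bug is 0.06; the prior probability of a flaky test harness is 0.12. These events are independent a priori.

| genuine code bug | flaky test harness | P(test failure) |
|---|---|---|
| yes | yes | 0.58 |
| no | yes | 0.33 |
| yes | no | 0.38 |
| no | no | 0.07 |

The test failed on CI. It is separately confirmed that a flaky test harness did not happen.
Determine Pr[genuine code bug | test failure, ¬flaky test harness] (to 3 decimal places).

Enumerate both values of genuine code bug and weight by the priors:
  P(test failure | ¬flaky test harness) = 0.07*0.94 + 0.38*0.06
        = 0.065800 + 0.022800 = 0.088600
Keeping only the genuine code bug-present terms gives 0.022800, so
  P(genuine code bug | test failure, ¬flaky test harness) = 0.022800 / 0.088600 ≈ 0.257

Pr[genuine code bug | test failure, ¬flaky test harness] ≈ 0.257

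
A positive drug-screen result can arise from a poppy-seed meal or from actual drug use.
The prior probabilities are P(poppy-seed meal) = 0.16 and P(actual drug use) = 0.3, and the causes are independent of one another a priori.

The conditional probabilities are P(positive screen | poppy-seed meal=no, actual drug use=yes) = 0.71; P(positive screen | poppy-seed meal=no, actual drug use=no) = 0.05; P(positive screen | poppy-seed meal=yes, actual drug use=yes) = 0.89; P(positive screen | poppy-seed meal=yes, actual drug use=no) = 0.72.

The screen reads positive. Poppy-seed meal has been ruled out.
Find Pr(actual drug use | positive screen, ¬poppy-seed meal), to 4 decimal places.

Sum P(positive screen|·) weighted by the priors over both values of actual drug use:
  P(positive screen | ¬poppy-seed meal) = 0.05·0.7 + 0.71·0.3
        = 0.035000 + 0.213000 = 0.248000
Configurations with actual drug use contribute 0.213000, so
  P(actual drug use | positive screen, ¬poppy-seed meal) = 0.213000 / 0.248000 ≈ 0.8589

Pr(actual drug use | positive screen, ¬poppy-seed meal) ≈ 0.8589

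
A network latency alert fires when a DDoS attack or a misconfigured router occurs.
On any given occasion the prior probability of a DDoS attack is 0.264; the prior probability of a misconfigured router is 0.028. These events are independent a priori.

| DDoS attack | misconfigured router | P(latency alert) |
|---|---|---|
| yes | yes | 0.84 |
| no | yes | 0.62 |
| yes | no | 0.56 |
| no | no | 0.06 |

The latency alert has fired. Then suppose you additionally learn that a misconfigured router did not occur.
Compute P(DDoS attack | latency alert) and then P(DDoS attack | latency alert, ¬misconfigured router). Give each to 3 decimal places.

P(DDoS attack | latency alert) ≈ 0.729; P(DDoS attack | latency alert, ¬misconfigured router) ≈ 0.770

For the numerator, keep only DDoS attack=true terms: 0.143700 + 0.006209 = 0.149909
Denominator P(latency alert): 0.06×0.736×0.972 + 0.62×0.736×0.028 + 0.56×0.264×0.972 + 0.84×0.264×0.028 = 0.205610
P(DDoS attack | latency alert) = 0.149909/0.205610 ≈ 0.729

Now condition on the additional information:
Weight on DDoS attack=true, given the evidence: 0.56×0.264 = 0.147840
Normalizer over all consistent configurations: 0.06×0.736 + 0.56×0.264 = 0.192000
Posterior = 0.147840 / 0.192000 ≈ 0.770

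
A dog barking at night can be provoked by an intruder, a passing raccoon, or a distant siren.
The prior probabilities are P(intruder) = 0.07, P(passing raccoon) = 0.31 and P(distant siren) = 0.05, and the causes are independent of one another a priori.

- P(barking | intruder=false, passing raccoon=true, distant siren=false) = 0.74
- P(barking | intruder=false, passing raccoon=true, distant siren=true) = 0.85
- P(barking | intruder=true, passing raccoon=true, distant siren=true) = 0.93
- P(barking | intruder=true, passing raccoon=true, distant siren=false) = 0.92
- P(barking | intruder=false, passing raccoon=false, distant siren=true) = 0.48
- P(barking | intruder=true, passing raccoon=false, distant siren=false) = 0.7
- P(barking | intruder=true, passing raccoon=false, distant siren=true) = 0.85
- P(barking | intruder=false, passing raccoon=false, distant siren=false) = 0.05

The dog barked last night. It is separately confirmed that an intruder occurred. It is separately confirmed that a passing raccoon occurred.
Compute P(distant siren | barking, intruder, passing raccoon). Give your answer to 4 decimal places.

For the numerator, keep only distant siren=true terms: 0.93×0.05 = 0.046500
The normalizing constant is 0.92×0.95 + 0.93×0.05 = 0.920500
Posterior = 0.046500 / 0.920500 ≈ 0.0505

P(distant siren | barking, intruder, passing raccoon) ≈ 0.0505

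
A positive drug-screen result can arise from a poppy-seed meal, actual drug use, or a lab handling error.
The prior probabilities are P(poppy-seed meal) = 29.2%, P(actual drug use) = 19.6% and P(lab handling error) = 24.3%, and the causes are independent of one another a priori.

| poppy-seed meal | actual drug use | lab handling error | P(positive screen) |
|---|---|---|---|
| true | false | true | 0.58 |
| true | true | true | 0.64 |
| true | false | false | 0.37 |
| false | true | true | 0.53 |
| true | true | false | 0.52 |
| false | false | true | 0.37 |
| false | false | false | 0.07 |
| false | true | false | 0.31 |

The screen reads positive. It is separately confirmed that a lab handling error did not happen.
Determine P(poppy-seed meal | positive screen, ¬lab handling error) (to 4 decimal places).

P(poppy-seed meal | positive screen, ¬lab handling error) ≈ 0.5846

P(positive screen | ¬lab handling error) = 0.07·0.708·0.804 + 0.31·0.708·0.196 + 0.37·0.292·0.804 + 0.52·0.292·0.196 = 0.039846 + 0.043018 + 0.086864 + 0.029761 = 0.199489
Restricting to configurations with poppy-seed meal present: 0.086864 + 0.029761 = 0.116625.
Hence the posterior is 0.116625/0.199489 ≈ 0.5846.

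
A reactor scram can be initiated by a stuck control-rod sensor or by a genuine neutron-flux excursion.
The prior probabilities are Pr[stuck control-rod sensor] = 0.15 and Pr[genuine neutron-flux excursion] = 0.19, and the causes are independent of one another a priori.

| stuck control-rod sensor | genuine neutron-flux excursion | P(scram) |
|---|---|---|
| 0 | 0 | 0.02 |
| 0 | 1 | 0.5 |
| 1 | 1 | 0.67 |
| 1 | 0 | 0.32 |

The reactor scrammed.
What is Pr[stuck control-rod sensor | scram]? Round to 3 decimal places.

By total probability over the 4 (stuck control-rod sensor, genuine neutron-flux excursion) configurations:
  P(scram) = 0.02×0.85×0.81 + 0.5×0.85×0.19 + 0.32×0.15×0.81 + 0.67×0.15×0.19
        = 0.013770 + 0.080750 + 0.038880 + 0.019095 = 0.152495
The terms with stuck control-rod sensor present sum to 0.057975, so
  P(stuck control-rod sensor | scram) = 0.057975 / 0.152495 ≈ 0.380

Pr[stuck control-rod sensor | scram] ≈ 0.380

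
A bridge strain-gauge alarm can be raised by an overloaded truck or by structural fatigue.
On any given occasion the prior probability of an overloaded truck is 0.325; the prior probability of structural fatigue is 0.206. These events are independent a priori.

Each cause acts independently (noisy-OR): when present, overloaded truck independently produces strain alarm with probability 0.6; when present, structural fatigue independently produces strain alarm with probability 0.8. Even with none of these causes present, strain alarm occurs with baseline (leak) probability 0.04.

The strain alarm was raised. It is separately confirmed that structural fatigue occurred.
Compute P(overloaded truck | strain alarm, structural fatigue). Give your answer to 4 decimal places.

Under noisy-OR, P(strain alarm | causes) = 1 − (1−0.04)·∏(1−qᵢ) over the active causes.
P(strain alarm | structural fatigue) = 0.808·0.675 + 0.9232·0.325 = 0.545400 + 0.300040 = 0.845440
Of this, 0.300040 comes from 0.9232·0.325 (the overloaded truck=true cases).
P(overloaded truck | strain alarm, structural fatigue) = 0.300040 / 0.845440 ≈ 0.3549

P(overloaded truck | strain alarm, structural fatigue) ≈ 0.3549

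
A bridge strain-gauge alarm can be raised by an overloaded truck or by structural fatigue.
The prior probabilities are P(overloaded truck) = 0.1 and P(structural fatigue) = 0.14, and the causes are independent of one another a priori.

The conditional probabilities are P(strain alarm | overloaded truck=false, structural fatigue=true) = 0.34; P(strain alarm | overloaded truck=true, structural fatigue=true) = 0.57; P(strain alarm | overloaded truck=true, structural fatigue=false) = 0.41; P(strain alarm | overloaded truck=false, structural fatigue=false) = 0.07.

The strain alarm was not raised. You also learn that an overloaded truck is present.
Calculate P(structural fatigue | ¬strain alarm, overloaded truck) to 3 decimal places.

Sum P(¬strain alarm|·) weighted by the priors over both values of structural fatigue:
  P(¬strain alarm | overloaded truck) = 0.59×0.86 + 0.43×0.14
        = 0.507400 + 0.060200 = 0.567600
Configurations with structural fatigue contribute 0.060200, so
  P(structural fatigue | ¬strain alarm, overloaded truck) = 0.060200 / 0.567600 ≈ 0.106

P(structural fatigue | ¬strain alarm, overloaded truck) ≈ 0.106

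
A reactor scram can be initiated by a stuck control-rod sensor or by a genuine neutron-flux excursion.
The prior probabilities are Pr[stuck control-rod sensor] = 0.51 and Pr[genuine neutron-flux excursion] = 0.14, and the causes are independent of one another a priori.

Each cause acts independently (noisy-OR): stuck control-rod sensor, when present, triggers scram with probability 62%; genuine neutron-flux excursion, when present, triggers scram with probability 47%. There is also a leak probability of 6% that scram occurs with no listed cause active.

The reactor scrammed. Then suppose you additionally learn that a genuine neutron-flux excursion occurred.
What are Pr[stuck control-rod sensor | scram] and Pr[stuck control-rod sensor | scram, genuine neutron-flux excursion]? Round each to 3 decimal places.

Under noisy-OR, P(scram | causes) = 1 − (1−0.06)·∏(1−qᵢ) over the active causes.
P(scram) = 0.06·0.49·0.86 + 0.5018·0.49·0.14 + 0.6428·0.51·0.86 + 0.810684·0.51·0.14 = 0.025284 + 0.034423 + 0.281932 + 0.057883 = 0.399522
Restricting to configurations with stuck control-rod sensor present: 0.281932 + 0.057883 = 0.339815.
So P(stuck control-rod sensor | scram) = 0.339815/0.399522 ≈ 0.851.

With the extra evidence:
P(scram | genuine neutron-flux excursion) = 0.5018·0.49 + 0.810684·0.51 = 0.245882 + 0.413449 = 0.659331
The stuck control-rod sensor-present share is 0.810684·0.51 = 0.413449.
P(stuck control-rod sensor | scram, genuine neutron-flux excursion) = 0.413449 / 0.659331 ≈ 0.627

Pr[stuck control-rod sensor | scram] ≈ 0.851; Pr[stuck control-rod sensor | scram, genuine neutron-flux excursion] ≈ 0.627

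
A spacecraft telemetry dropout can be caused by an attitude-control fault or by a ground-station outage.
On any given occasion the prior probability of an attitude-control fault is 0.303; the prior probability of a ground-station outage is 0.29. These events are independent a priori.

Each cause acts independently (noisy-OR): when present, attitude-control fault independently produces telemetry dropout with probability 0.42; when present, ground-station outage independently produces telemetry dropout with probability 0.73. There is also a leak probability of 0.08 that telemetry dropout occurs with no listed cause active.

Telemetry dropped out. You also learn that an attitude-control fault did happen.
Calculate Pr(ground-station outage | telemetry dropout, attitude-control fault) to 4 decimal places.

Under noisy-OR, P(telemetry dropout | causes) = 1 − (1−0.08)·∏(1−qᵢ) over the active causes.
P(telemetry dropout | attitude-control fault) = 0.4664·0.71 + 0.855928·0.29 = 0.331144 + 0.248219 = 0.579363
Of this, 0.248219 comes from 0.855928·0.29 (the ground-station outage=true cases).
Hence the posterior is 0.248219/0.579363 ≈ 0.4284.

Pr(ground-station outage | telemetry dropout, attitude-control fault) ≈ 0.4284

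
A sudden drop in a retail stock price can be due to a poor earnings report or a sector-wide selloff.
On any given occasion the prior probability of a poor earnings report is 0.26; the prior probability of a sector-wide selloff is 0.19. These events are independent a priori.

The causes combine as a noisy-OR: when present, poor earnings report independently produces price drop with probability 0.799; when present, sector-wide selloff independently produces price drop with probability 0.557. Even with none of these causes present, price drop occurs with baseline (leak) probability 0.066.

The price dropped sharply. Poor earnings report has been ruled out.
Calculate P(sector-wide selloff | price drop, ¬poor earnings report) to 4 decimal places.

Under noisy-OR, P(price drop | causes) = 1 − (1−0.066)·∏(1−qᵢ) over the active causes.
Sum P(price drop|·) weighted by the priors over both values of sector-wide selloff:
  P(price drop | ¬poor earnings report) = 0.066*0.81 + 0.586238*0.19
        = 0.053460 + 0.111385 = 0.164845
Keeping only the sector-wide selloff-present terms gives 0.111385, so
  P(sector-wide selloff | price drop, ¬poor earnings report) = 0.111385 / 0.164845 ≈ 0.6757

P(sector-wide selloff | price drop, ¬poor earnings report) ≈ 0.6757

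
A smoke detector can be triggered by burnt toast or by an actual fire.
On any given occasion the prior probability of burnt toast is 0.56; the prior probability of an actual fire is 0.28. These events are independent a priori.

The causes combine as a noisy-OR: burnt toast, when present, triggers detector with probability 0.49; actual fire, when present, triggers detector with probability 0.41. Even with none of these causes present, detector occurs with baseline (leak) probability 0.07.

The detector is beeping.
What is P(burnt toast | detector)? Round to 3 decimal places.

P(burnt toast | detector) ≈ 0.807

Under noisy-OR, P(detector | causes) = 1 − (1−0.07)·∏(1−qᵢ) over the active causes.
P(detector) = 0.07*0.44*0.72 + 0.4513*0.44*0.28 + 0.5257*0.56*0.72 + 0.720163*0.56*0.28 = 0.022176 + 0.055600 + 0.211962 + 0.112922 = 0.402660
Restricting to configurations with burnt toast present: 0.211962 + 0.112922 = 0.324884.
P(burnt toast | detector) = 0.324884 / 0.402660 ≈ 0.807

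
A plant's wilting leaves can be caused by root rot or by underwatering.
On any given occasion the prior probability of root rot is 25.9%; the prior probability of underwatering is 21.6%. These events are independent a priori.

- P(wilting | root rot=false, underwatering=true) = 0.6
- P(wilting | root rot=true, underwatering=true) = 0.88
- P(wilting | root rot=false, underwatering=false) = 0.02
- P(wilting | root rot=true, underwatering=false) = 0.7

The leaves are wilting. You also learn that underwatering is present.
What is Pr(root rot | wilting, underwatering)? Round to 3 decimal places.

P(wilting | underwatering) = 0.6×0.741 + 0.88×0.259 = 0.444600 + 0.227920 = 0.672520
Of this, 0.227920 comes from 0.88×0.259 (the root rot=true cases).
Hence the posterior is 0.227920/0.672520 ≈ 0.339.

Pr(root rot | wilting, underwatering) ≈ 0.339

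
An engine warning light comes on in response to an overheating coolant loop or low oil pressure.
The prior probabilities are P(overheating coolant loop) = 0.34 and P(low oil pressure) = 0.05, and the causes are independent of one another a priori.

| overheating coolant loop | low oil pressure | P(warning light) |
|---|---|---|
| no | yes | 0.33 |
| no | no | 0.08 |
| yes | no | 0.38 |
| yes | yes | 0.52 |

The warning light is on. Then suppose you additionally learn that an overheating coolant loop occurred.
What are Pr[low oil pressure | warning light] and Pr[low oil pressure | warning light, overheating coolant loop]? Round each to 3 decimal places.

Enumerate the 4 (overheating coolant loop, low oil pressure) configurations and weight by the priors:
  P(warning light) = 0.08*0.66*0.95 + 0.33*0.66*0.05 + 0.38*0.34*0.95 + 0.52*0.34*0.05
        = 0.050160 + 0.010890 + 0.122740 + 0.008840 = 0.192630
The terms with low oil pressure present sum to 0.019730, so
  P(low oil pressure | warning light) = 0.019730 / 0.192630 ≈ 0.102

With the extra evidence:
Sum P(warning light|·) weighted by the priors over both values of low oil pressure:
  P(warning light | overheating coolant loop) = 0.38·0.95 + 0.52·0.05
        = 0.361000 + 0.026000 = 0.387000
The terms with low oil pressure present sum to 0.026000, so
  P(low oil pressure | warning light, overheating coolant loop) = 0.026000 / 0.387000 ≈ 0.067

Pr[low oil pressure | warning light] ≈ 0.102; Pr[low oil pressure | warning light, overheating coolant loop] ≈ 0.067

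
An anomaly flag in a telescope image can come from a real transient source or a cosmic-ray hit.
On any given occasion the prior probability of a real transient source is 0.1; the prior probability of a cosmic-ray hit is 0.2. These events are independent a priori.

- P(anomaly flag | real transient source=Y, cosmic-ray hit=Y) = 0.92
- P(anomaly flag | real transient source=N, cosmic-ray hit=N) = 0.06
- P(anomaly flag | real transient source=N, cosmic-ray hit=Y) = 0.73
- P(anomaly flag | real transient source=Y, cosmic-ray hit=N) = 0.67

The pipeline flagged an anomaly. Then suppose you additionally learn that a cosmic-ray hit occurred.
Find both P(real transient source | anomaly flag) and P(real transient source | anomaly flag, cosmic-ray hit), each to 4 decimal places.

P(anomaly flag) = 0.06*0.9*0.8 + 0.73*0.9*0.2 + 0.67*0.1*0.8 + 0.92*0.1*0.2 = 0.043200 + 0.131400 + 0.053600 + 0.018400 = 0.246600
Of this, 0.072000 comes from 0.053600 + 0.018400 (the real transient source=true cases).
Hence the posterior is 0.072000/0.246600 ≈ 0.2920.

Now condition on the additional information:
Weight on real transient source=true, given the evidence: 0.92×0.1 = 0.092000
The normalizing constant is 0.73×0.9 + 0.92×0.1 = 0.749000
P(real transient source | anomaly flag, cosmic-ray hit) = 0.092000/0.749000 ≈ 0.1228

P(real transient source | anomaly flag) ≈ 0.2920; P(real transient source | anomaly flag, cosmic-ray hit) ≈ 0.1228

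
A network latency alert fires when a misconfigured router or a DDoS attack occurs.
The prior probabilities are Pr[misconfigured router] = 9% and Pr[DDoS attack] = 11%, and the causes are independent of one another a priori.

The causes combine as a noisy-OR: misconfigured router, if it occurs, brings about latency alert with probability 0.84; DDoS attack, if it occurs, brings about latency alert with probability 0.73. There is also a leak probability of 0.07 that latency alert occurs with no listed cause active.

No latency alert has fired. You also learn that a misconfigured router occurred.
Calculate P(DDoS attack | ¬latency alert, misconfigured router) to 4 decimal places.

Under noisy-OR, P(latency alert | causes) = 1 − (1−0.07)·∏(1−qᵢ) over the active causes.
For the numerator, keep only DDoS attack=true terms: 0.040176×0.11 = 0.004419
The normalizing constant is 0.1488×0.89 + 0.040176×0.11 = 0.136851
Posterior = 0.004419 / 0.136851 ≈ 0.0323

P(DDoS attack | ¬latency alert, misconfigured router) ≈ 0.0323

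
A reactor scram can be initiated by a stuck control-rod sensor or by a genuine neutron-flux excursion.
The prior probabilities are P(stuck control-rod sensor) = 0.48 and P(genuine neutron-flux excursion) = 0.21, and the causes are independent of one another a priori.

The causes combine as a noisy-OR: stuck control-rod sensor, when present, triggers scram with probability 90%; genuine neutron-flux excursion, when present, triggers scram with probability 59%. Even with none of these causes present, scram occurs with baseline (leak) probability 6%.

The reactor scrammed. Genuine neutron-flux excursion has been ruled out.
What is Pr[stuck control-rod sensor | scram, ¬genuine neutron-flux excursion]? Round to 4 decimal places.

Under noisy-OR, P(scram | causes) = 1 − (1−0.06)·∏(1−qᵢ) over the active causes.
P(scram | ¬genuine neutron-flux excursion) = 0.06×0.52 + 0.906×0.48 = 0.031200 + 0.434880 = 0.466080
Restricting to configurations with stuck control-rod sensor present: 0.906×0.48 = 0.434880.
So P(stuck control-rod sensor | scram, ¬genuine neutron-flux excursion) = 0.434880/0.466080 ≈ 0.9331.

Pr[stuck control-rod sensor | scram, ¬genuine neutron-flux excursion] ≈ 0.9331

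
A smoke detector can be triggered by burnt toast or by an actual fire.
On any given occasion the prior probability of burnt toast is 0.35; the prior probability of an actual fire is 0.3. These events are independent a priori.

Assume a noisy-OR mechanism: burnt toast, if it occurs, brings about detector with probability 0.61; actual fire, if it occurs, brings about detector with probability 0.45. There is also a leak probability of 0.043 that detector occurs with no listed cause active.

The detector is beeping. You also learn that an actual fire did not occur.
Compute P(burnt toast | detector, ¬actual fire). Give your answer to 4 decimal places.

Under noisy-OR, P(detector | causes) = 1 − (1−0.043)·∏(1−qᵢ) over the active causes.
P(detector | ¬actual fire) = 0.043*0.65 + 0.62677*0.35 = 0.027950 + 0.219369 = 0.247319
The burnt toast-present share is 0.62677*0.35 = 0.219369.
P(burnt toast | detector, ¬actual fire) = 0.219369 / 0.247319 ≈ 0.8870

P(burnt toast | detector, ¬actual fire) ≈ 0.8870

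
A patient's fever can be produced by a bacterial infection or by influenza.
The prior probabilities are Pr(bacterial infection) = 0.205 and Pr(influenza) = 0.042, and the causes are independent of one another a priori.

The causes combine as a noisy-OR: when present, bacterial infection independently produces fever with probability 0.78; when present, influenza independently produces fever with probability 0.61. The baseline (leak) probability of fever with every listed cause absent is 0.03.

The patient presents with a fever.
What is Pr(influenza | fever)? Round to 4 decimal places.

Pr(influenza | fever) ≈ 0.1391

Under noisy-OR, P(fever | causes) = 1 − (1−0.03)·∏(1−qᵢ) over the active causes.
P(fever) = 0.03*0.795*0.958 + 0.6217*0.795*0.042 + 0.7866*0.205*0.958 + 0.916774*0.205*0.042 = 0.022848 + 0.020759 + 0.154480 + 0.007893 = 0.205980
The influenza-present share is 0.020759 + 0.007893 = 0.028652.
Hence the posterior is 0.028652/0.205980 ≈ 0.1391.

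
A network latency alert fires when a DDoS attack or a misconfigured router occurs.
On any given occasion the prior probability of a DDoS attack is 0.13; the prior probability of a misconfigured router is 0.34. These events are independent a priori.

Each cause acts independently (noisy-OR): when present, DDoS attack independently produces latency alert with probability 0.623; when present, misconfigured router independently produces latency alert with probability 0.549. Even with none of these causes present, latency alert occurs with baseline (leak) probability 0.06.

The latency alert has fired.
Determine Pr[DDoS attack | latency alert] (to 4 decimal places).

Pr[DDoS attack | latency alert] ≈ 0.3111

Under noisy-OR, P(latency alert | causes) = 1 − (1−0.06)·∏(1−qᵢ) over the active causes.
Weight on DDoS attack=true, given the evidence: 0.055394 + 0.037136 = 0.092530
Denominator P(latency alert): 0.06*0.87*0.66 + 0.57606*0.87*0.34 + 0.64562*0.13*0.66 + 0.840175*0.13*0.34 = 0.297381
Posterior = 0.092530 / 0.297381 ≈ 0.3111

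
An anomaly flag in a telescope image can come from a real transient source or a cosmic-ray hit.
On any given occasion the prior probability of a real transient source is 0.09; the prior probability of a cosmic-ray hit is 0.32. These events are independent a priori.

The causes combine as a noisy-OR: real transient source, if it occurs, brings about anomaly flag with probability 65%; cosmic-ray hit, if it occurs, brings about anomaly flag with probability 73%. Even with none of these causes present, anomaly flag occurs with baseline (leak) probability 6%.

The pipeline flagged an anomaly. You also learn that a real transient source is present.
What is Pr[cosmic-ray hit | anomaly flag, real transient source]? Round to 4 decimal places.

Pr[cosmic-ray hit | anomaly flag, real transient source] ≈ 0.3899

Under noisy-OR, P(anomaly flag | causes) = 1 − (1−0.06)·∏(1−qᵢ) over the active causes.
Weight on cosmic-ray hit=true, given the evidence: 0.91117*0.32 = 0.291574
Normalizer over all consistent configurations: 0.671*0.68 + 0.91117*0.32 = 0.747854
P(cosmic-ray hit | anomaly flag, real transient source) = 0.291574/0.747854 ≈ 0.3899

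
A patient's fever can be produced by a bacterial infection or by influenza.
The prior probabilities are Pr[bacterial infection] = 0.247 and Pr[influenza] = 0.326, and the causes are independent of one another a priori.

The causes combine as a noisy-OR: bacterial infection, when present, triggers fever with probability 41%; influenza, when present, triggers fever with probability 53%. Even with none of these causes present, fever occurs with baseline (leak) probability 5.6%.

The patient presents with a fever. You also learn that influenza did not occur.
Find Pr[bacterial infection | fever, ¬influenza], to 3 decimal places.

Under noisy-OR, P(fever | causes) = 1 − (1−0.056)·∏(1−qᵢ) over the active causes.
Weight on bacterial infection=true, given the evidence: 0.44304*0.247 = 0.109431
Denominator P(fever | ¬influenza): 0.056*0.753 + 0.44304*0.247 = 0.151599
P(bacterial infection | fever, ¬influenza) = 0.109431/0.151599 ≈ 0.722

Pr[bacterial infection | fever, ¬influenza] ≈ 0.722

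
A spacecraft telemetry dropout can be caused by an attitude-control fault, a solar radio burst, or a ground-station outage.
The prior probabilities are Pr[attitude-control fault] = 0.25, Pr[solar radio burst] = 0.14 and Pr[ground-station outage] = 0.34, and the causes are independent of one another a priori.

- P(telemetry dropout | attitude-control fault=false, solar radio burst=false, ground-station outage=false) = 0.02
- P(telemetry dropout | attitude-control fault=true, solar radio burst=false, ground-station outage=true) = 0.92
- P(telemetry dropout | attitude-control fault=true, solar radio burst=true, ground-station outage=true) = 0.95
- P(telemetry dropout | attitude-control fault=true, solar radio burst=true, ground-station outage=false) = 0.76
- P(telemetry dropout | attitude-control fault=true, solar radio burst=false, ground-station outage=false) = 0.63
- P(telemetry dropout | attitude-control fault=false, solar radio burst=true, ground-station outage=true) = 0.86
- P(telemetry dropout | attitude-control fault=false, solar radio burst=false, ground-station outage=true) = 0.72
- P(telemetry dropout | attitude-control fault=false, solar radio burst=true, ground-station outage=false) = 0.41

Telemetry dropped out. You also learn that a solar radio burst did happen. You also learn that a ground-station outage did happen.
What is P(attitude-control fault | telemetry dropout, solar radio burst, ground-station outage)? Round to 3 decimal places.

By total probability over both values of attitude-control fault:
  P(telemetry dropout | solar radio burst, ground-station outage) = 0.86*0.75 + 0.95*0.25
        = 0.645000 + 0.237500 = 0.882500
Configurations with attitude-control fault contribute 0.237500, so
  P(attitude-control fault | telemetry dropout, solar radio burst, ground-station outage) = 0.237500 / 0.882500 ≈ 0.269

P(attitude-control fault | telemetry dropout, solar radio burst, ground-station outage) ≈ 0.269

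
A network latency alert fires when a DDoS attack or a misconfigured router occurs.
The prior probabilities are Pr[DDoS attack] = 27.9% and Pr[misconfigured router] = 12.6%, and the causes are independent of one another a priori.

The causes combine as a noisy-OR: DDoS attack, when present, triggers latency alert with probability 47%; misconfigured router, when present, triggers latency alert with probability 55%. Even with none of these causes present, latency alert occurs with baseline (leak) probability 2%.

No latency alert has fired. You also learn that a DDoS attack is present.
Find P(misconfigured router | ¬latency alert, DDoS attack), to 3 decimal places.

P(misconfigured router | ¬latency alert, DDoS attack) ≈ 0.061

Under noisy-OR, P(latency alert | causes) = 1 − (1−0.02)·∏(1−qᵢ) over the active causes.
Enumerate both values of misconfigured router and weight by the priors:
  P(¬latency alert | DDoS attack) = 0.5194*0.874 + 0.23373*0.126
        = 0.453956 + 0.029450 = 0.483406
Configurations with misconfigured router contribute 0.029450, so
  P(misconfigured router | ¬latency alert, DDoS attack) = 0.029450 / 0.483406 ≈ 0.061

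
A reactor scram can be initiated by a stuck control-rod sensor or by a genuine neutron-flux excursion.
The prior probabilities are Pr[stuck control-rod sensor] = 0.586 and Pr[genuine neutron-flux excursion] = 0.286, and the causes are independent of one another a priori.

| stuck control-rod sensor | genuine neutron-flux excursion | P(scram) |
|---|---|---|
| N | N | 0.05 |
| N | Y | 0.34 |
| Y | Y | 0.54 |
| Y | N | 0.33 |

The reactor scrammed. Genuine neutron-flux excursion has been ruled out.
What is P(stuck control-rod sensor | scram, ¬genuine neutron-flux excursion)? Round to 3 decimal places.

Sum P(scram|·) weighted by the priors over both values of stuck control-rod sensor:
  P(scram | ¬genuine neutron-flux excursion) = 0.05×0.414 + 0.33×0.586
        = 0.020700 + 0.193380 = 0.214080
Configurations with stuck control-rod sensor contribute 0.193380, so
  P(stuck control-rod sensor | scram, ¬genuine neutron-flux excursion) = 0.193380 / 0.214080 ≈ 0.903

P(stuck control-rod sensor | scram, ¬genuine neutron-flux excursion) ≈ 0.903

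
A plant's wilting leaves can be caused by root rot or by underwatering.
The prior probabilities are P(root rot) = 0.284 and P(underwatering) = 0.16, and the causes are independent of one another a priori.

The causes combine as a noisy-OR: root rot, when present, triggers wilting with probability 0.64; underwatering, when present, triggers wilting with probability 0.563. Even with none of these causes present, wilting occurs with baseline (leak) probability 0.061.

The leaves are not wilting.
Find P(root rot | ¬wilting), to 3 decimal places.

Under noisy-OR, P(wilting | causes) = 1 − (1−0.061)·∏(1−qᵢ) over the active causes.
P(¬wilting) = 0.939*0.716*0.84 + 0.410343*0.716*0.16 + 0.33804*0.284*0.84 + 0.147723*0.284*0.16 = 0.564752 + 0.047009 + 0.080643 + 0.006713 = 0.699117
Restricting to configurations with root rot present: 0.080643 + 0.006713 = 0.087356.
Hence the posterior is 0.087356/0.699117 ≈ 0.125.

P(root rot | ¬wilting) ≈ 0.125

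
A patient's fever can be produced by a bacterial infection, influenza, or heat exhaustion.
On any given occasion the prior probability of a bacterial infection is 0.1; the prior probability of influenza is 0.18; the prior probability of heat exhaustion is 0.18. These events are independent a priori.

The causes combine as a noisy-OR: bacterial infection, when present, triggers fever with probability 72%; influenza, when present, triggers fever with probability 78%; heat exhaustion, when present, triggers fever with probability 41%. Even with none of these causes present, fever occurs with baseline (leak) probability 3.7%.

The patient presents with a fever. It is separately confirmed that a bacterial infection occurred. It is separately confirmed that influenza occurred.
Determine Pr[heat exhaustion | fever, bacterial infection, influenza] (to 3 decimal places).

Under noisy-OR, P(fever | causes) = 1 − (1−0.037)·∏(1−qᵢ) over the active causes.
P(fever | bacterial infection, influenza) = 0.940679*0.82 + 0.965001*0.18 = 0.771357 + 0.173700 = 0.945057
The heat exhaustion-present share is 0.965001*0.18 = 0.173700.
Hence the posterior is 0.173700/0.945057 ≈ 0.184.

Pr[heat exhaustion | fever, bacterial infection, influenza] ≈ 0.184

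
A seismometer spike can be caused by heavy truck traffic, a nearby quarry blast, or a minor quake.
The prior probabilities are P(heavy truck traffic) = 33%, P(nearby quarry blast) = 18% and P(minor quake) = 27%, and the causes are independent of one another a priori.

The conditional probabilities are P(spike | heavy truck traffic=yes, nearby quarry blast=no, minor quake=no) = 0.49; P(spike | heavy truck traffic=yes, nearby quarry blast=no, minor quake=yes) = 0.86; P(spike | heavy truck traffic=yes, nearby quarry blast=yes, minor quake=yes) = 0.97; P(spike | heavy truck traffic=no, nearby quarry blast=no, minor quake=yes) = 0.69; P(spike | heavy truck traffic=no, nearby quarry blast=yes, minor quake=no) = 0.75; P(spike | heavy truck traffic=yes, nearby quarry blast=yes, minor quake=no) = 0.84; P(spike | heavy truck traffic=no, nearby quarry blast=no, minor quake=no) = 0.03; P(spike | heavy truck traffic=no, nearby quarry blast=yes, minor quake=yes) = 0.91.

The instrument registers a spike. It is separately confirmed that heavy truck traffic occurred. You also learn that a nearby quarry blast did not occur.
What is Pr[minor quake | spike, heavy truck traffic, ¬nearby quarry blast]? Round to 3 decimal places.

Pr[minor quake | spike, heavy truck traffic, ¬nearby quarry blast] ≈ 0.394

Weight on minor quake=true, given the evidence: 0.86·0.27 = 0.232200
The normalizing constant is 0.49·0.73 + 0.86·0.27 = 0.589900
P(minor quake | spike, heavy truck traffic, ¬nearby quarry blast) = 0.232200/0.589900 ≈ 0.394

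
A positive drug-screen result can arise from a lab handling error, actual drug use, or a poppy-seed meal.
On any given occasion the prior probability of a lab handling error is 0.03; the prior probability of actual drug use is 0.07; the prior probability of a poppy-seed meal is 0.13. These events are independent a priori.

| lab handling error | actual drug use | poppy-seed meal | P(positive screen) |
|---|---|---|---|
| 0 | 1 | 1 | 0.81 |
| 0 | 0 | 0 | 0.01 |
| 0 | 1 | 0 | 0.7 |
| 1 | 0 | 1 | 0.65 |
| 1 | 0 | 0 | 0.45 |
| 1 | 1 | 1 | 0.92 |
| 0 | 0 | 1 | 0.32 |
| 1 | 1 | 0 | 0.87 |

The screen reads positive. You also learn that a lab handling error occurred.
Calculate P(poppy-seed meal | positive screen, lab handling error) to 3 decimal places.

P(poppy-seed meal | positive screen, lab handling error) ≈ 0.173

Weight on poppy-seed meal=true, given the evidence: 0.078585 + 0.008372 = 0.086957
Denominator P(positive screen | lab handling error): 0.45*0.93*0.87 + 0.65*0.93*0.13 + 0.87*0.07*0.87 + 0.92*0.07*0.13 = 0.504035
Posterior = 0.086957 / 0.504035 ≈ 0.173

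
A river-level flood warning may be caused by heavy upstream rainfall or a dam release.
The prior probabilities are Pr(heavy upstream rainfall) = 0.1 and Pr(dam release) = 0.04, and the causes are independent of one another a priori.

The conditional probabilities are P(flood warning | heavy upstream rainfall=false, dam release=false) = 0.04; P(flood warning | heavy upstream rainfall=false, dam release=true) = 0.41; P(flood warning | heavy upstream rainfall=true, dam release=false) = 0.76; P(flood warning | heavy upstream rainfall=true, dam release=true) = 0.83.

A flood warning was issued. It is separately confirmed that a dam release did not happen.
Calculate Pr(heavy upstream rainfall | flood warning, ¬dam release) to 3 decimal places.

P(flood warning | ¬dam release) = 0.04*0.9 + 0.76*0.1 = 0.036000 + 0.076000 = 0.112000
Of this, 0.076000 comes from 0.76*0.1 (the heavy upstream rainfall=true cases).
So P(heavy upstream rainfall | flood warning, ¬dam release) = 0.076000/0.112000 ≈ 0.679.

Pr(heavy upstream rainfall | flood warning, ¬dam release) ≈ 0.679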